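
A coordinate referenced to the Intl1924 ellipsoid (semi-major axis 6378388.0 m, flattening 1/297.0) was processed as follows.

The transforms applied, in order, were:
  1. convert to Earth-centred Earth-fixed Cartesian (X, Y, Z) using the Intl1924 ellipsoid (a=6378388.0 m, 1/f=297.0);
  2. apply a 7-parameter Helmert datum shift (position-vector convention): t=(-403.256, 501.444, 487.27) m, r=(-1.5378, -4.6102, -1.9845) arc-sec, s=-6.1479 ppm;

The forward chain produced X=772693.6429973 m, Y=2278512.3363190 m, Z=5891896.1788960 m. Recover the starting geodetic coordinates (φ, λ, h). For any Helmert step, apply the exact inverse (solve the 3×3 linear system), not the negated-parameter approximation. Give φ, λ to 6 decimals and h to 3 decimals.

φ=67.923331°, λ=71.251386°, h=3695.499 m

start: X=772693.6430, Y=2278512.3363, Z=5891896.1789 m
→ Helmert⁻¹: X=773211.4141, Y=2277988.4131, Z=5891444.8304
→ geod (Bowring, a=6378388.000): φ=67.92333100°, λ=71.25138600°, h=3695.4990 m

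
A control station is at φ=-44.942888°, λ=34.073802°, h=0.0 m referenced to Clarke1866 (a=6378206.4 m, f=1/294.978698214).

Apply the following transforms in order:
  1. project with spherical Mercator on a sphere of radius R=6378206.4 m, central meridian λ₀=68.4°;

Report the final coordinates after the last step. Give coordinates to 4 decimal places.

start: φ=-44.942888°, λ=34.073802°, h=0.000 m
→ merc (R=6378206.4, λ₀=68.4°): E=-3821216.4601, N=-5612595.9169

E=-3821216.4601 m, N=-5612595.9169 m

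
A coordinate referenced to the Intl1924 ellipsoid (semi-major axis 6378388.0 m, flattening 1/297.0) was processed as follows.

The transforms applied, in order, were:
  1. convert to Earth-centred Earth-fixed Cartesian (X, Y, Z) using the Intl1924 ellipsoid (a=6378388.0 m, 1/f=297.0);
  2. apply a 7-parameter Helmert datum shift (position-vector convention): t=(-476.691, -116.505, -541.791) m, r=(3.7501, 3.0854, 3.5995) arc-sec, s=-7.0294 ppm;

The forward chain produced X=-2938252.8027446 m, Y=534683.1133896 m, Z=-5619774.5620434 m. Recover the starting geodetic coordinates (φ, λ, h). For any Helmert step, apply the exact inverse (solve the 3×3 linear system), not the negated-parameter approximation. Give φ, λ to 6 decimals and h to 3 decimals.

φ=-62.174676°, λ=169.683362°, h=1779.920 m

start: X=-2938252.8027, Y=534683.1134, Z=-5619774.5620 m
→ Helmert⁻¹: X=-2937703.3744, Y=534752.4783, Z=-5619325.9370
→ geod (Bowring, a=6378388.000): φ=-62.17467600°, λ=169.68336200°, h=1779.9200 m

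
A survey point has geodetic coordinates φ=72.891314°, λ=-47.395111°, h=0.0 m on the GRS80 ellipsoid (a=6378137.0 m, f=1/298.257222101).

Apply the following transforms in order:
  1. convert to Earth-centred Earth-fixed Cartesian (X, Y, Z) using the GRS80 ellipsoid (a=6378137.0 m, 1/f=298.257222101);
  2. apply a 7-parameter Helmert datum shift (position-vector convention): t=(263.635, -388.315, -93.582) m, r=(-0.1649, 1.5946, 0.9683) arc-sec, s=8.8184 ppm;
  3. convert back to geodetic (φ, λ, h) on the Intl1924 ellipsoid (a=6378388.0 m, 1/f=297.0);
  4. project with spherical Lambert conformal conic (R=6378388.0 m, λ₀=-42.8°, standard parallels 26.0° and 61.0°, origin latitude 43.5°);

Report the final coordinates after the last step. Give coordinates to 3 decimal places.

E=-169699.986 m, N=3283415.407 m

start: φ=72.891314°, λ=-47.395111°, h=0.000 m
→ ECEF (a=6378137.000, f=1/298.257222101): X=1274078.0116, Y=-1385312.1630, Z=6073684.9893
→ Helmert 7p (PV): X=1274406.3403, Y=-1385701.8574, Z=6073636.2252
→ geod (Bowring, a=6378388.000): φ=72.88728728°, λ=-47.39578470°, h=-64.3876 m
→ lcc (R=6378388.0, λ₀=-42.8°): E=-169699.9856, N=3283415.4065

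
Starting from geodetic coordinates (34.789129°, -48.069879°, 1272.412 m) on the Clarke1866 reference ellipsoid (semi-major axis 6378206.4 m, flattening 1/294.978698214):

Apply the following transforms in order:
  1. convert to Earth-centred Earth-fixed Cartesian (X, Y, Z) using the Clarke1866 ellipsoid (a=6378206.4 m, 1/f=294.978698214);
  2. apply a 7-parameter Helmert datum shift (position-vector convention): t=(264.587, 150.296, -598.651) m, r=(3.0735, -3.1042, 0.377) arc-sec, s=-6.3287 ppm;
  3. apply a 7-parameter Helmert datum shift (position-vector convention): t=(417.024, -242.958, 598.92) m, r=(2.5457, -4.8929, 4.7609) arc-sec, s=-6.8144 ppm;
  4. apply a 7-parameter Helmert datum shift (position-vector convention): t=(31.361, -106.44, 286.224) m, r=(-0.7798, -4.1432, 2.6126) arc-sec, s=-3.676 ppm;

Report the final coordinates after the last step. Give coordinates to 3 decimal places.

X=3505404.676 m, Y=-3902140.309 m, Z=3619558.207 m

start: φ=34.789129°, λ=-48.069879°, h=1272.412 m
→ ECEF (a=6378206.400, f=1/294.978698214): X=3504817.0398, Y=-3902053.6357, Z=3619217.8284
→ Helmert 7p (PV): X=3505012.1104, Y=-3901926.1676, Z=3618590.8750
→ Helmert 7p (PV): X=3505409.4739, Y=-3902106.2959, Z=3619200.1230
→ Helmert 7p (PV): X=3505404.6760, Y=-3902140.3090, Z=3619558.2072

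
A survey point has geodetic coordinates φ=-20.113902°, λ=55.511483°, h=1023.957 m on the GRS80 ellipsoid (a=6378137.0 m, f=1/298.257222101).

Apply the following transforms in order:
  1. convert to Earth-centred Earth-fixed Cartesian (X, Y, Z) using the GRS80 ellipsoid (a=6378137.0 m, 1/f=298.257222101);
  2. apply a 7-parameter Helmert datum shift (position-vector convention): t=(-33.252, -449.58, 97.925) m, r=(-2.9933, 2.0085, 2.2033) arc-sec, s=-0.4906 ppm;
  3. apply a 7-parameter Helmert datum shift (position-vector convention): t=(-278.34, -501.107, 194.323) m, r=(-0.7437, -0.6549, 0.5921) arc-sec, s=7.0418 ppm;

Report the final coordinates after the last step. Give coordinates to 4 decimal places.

X=3392813.8709 m, Y=4938322.5756 m, Z=-2179727.4788 m

start: φ=-20.113902°, λ=55.511483°, h=1023.957 m
→ ECEF (a=6378137.000, f=1/298.257222101): X=3393184.4773, Y=4939234.4163, Z=-2179893.6930
→ Helmert 7p (PV): X=3393075.5735, Y=4938787.0243, Z=-2179899.4174
→ Helmert 7p (PV): X=3392813.8709, Y=4938322.5756, Z=-2179727.4788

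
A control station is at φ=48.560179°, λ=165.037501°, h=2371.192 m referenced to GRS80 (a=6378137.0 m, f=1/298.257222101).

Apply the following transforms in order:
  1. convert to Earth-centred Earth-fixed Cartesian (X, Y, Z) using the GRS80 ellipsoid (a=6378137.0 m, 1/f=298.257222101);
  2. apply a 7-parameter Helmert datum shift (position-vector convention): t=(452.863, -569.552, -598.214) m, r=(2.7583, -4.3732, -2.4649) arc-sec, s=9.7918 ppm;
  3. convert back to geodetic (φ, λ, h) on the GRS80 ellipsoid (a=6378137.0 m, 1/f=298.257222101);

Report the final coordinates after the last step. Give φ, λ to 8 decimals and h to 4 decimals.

start: φ=48.560179°, λ=165.037501°, h=2371.192 m
→ ECEF (a=6378137.000, f=1/298.257222101): X=-4087348.9942, Y=1092335.0563, Z=4760106.7760
→ Helmert 7p (PV): X=-4087024.0241, Y=1091761.3895, Z=4759483.1193
→ geod (Bowring, a=6378137.000): φ=48.55958214°, λ=165.04387095°, h=1597.8746 m

φ=48.55958214°, λ=165.04387095°, h=1597.8746 m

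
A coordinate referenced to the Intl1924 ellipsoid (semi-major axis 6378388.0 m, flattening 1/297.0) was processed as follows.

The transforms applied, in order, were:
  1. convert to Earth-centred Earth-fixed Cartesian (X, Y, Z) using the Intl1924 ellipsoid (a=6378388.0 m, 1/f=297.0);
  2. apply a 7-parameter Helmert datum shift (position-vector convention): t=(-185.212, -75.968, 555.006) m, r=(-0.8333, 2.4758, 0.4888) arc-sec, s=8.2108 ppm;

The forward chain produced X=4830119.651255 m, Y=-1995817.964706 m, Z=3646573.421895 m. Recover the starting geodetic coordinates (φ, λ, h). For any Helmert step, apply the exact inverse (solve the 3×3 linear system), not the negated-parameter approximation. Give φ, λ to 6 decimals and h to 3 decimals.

φ=35.082524°, λ=-22.449464°, h=1076.920 m

start: X=4830119.6513, Y=-1995817.9647, Z=3646573.4219 m
→ Helmert⁻¹: X=4830216.7100, Y=-1995751.7865, Z=3646038.3938
→ geod (Bowring, a=6378388.000): φ=35.08252400°, λ=-22.44946400°, h=1076.9200 m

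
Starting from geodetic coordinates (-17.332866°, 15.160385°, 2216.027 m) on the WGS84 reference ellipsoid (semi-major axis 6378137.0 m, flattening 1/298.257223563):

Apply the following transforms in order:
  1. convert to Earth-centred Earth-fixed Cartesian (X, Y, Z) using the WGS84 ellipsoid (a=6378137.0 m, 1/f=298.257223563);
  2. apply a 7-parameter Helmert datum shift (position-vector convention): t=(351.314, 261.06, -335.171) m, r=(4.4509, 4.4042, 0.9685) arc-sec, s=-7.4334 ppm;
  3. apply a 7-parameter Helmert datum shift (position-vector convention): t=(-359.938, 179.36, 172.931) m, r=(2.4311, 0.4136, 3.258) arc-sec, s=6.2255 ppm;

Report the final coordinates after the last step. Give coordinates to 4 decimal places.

start: φ=-17.332866°, λ=15.160385°, h=2216.027 m
→ ECEF (a=6378137.000, f=1/298.257223563): X=5880399.6635, Y=1593304.1412, Z=-1888691.0922
→ Helmert 7p (PV): X=5880659.4576, Y=1593621.7233, Z=-1889103.4012
→ Helmert 7p (PV): X=5880307.1699, Y=1593926.1570, Z=-1888935.2397

X=5880307.1699 m, Y=1593926.1570 m, Z=-1888935.2397 m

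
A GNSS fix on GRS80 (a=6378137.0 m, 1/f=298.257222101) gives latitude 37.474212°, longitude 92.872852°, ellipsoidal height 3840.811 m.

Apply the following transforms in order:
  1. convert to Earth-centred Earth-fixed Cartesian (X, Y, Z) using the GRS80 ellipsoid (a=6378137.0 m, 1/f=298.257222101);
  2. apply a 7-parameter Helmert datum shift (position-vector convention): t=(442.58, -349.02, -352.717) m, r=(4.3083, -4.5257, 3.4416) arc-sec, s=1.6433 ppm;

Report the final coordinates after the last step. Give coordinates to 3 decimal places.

start: φ=37.474212°, λ=92.872852°, h=3840.811 m
→ ECEF (a=6378137.000, f=1/298.257222101): X=-254166.8578, Y=5064821.3743, Z=3861629.7942
→ Helmert 7p (PV): X=-253893.9329, Y=5064395.7776, Z=3861383.6365

X=-253893.933 m, Y=5064395.778 m, Z=3861383.637 m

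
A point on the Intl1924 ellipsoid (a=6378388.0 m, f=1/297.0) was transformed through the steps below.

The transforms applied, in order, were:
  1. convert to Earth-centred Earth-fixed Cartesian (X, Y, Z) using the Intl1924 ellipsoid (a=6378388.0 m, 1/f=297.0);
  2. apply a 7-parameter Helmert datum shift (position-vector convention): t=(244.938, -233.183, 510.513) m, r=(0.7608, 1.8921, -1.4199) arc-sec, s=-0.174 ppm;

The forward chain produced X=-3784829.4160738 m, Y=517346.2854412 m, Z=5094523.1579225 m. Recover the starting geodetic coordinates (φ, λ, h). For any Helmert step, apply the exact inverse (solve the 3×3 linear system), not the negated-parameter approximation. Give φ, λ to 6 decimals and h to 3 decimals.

start: X=-3784829.4161, Y=517346.2854, Z=5094523.1579 m
→ Helmert⁻¹: X=-3785125.3034, Y=517572.2911, Z=5093976.9007
→ geod (Bowring, a=6378388.000): φ=53.31632800°, λ=172.21375000°, h=2772.0140 m

φ=53.316328°, λ=172.213750°, h=2772.014 m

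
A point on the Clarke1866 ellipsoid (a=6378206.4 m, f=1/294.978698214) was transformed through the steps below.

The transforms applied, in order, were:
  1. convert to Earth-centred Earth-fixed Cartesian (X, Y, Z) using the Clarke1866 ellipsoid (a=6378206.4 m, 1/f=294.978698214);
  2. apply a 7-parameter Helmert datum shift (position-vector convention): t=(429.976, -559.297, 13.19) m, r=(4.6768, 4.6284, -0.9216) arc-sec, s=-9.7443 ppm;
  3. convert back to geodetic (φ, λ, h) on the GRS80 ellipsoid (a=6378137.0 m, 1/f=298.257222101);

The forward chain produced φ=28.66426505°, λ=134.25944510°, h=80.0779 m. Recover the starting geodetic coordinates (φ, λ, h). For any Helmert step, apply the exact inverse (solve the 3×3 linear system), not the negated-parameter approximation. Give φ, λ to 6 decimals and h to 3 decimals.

φ=28.661096°, λ=134.258866°, h=735.257 m

start: φ=28.664265°, λ=134.259445°, h=80.078 m
→ ECEF (a=6378137.000, f=1/298.257222101): X=-3908883.1098, Y=4011257.5896, Z=3041341.8967
→ Helmert⁻¹: X=-3909437.3465, Y=4011907.4668, Z=3041179.6532
→ geod (Bowring, a=6378206.400): φ=28.66109600°, λ=134.25886600°, h=735.2570 m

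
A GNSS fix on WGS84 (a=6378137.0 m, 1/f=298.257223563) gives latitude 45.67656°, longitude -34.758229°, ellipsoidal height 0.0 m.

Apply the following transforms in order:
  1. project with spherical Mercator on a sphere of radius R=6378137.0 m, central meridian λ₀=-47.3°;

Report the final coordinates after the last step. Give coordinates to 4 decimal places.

E=1396143.5614 m, N=5728668.3672 m

start: φ=45.676560°, λ=-34.758229°, h=0.000 m
→ merc (R=6378137.0, λ₀=-47.3°): E=1396143.5614, N=5728668.3672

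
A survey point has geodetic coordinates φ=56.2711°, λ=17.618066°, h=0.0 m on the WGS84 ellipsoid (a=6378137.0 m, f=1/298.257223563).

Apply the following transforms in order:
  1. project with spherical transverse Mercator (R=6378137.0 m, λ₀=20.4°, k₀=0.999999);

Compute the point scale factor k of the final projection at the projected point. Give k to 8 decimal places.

start: φ=56.271100°, λ=17.618066°, h=0.000 m
→ into tm (λ₀=20.4°): φ=56.27110000°, λ−λ₀=-2.78193400°
scale k = 1.00036234

1.00036234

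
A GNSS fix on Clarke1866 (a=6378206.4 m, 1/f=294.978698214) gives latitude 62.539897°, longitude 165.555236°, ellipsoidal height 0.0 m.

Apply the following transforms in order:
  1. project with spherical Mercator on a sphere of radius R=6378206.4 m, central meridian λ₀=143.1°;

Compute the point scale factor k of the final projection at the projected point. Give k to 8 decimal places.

2.16858189

start: φ=62.539897°, λ=165.555236°, h=0.000 m
→ into merc (λ₀=143.1°): φ=62.53989700°, λ−λ₀=22.45523600°
scale k = 2.16858189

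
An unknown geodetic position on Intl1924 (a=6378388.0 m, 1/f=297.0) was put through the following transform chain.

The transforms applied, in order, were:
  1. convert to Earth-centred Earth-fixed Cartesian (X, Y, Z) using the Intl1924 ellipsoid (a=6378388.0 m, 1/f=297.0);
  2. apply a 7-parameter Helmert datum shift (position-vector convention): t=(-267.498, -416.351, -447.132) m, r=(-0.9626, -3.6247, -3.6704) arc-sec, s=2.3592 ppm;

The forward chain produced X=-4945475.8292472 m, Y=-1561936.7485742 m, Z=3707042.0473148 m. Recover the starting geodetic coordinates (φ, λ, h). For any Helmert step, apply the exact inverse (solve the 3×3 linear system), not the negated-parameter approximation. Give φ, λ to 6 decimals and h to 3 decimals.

start: X=-4945475.8292, Y=-1561936.7486, Z=3707042.0473 m
→ Helmert⁻¹: X=-4945103.7230, Y=-1561622.0123, Z=3707560.0453
→ geod (Bowring, a=6378388.000): φ=35.74551300°, λ=-162.47432300°, h=3750.8180 m

φ=35.745513°, λ=-162.474323°, h=3750.818 m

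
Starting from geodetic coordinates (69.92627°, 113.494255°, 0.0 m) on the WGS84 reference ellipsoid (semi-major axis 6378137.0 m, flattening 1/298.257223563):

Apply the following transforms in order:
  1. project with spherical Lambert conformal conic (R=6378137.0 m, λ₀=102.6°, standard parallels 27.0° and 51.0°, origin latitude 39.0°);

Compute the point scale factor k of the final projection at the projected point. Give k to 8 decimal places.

start: φ=69.926270°, λ=113.494255°, h=0.000 m
→ into lcc (λ₀=102.6°): φ=69.92627000°, λ−λ₀=10.89425500°
scale k = 1.18118087

1.18118087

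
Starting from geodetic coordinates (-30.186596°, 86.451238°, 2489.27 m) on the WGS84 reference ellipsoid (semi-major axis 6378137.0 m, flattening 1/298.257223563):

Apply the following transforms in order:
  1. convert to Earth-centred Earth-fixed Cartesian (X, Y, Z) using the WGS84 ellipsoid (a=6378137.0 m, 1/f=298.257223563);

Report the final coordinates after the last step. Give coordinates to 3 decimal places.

start: φ=-30.186596°, λ=86.451238°, h=2489.270 m
→ ECEF (a=6378137.000, f=1/298.257223563): X=341679.1642, Y=5509451.9612, Z=-3189522.1744

X=341679.164 m, Y=5509451.961 m, Z=-3189522.174 m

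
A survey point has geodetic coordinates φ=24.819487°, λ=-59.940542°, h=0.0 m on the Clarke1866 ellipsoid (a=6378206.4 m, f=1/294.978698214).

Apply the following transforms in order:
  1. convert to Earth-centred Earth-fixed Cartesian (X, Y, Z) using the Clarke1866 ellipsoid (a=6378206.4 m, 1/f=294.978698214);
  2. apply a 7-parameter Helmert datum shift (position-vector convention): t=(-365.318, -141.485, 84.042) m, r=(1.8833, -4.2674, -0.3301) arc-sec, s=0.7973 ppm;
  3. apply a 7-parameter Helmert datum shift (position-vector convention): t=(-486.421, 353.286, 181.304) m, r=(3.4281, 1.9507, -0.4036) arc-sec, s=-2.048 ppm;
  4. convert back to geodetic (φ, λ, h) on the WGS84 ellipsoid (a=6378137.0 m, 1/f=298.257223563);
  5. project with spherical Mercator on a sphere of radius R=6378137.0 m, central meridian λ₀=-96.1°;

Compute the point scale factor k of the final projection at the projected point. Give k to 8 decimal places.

1.10178160

start: φ=24.819487°, λ=-59.940542°, h=0.000 m
→ ECEF (a=6378206.400, f=1/294.978698214): X=2901472.7755, Y=-5013475.9959, Z=2660786.3214
→ Helmert 7p (PV): X=2901046.6985, Y=-5013650.4159, Z=2660886.7378
→ Helmert 7p (PV): X=2900569.6906, Y=-5013336.7620, Z=2660951.8302
→ geod (Bowring, a=6378137.000): φ=24.82138095°, λ=-59.94758416°, h=-422.8356 m
→ into merc (λ₀=-96.1°): φ=24.82138095°, λ−λ₀=36.15241584°
scale k = 1.10178160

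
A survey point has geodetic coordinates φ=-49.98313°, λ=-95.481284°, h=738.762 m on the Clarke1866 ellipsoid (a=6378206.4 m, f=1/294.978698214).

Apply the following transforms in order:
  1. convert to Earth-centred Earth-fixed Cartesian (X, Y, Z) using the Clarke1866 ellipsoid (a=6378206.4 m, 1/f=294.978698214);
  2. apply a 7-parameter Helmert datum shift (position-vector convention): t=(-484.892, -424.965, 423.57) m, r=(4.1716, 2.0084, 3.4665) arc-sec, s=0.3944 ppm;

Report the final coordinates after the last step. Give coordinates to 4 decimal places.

start: φ=-49.983130°, λ=-95.481284°, h=738.762 m
→ ECEF (a=6378206.400, f=1/294.978698214): X=-392581.1422, Y=-4091118.2035, Z=-4861944.1314
→ Helmert 7p (PV): X=-393044.7742, Y=-4091453.0494, Z=-4861601.3972

X=-393044.7742 m, Y=-4091453.0494 m, Z=-4861601.3972 m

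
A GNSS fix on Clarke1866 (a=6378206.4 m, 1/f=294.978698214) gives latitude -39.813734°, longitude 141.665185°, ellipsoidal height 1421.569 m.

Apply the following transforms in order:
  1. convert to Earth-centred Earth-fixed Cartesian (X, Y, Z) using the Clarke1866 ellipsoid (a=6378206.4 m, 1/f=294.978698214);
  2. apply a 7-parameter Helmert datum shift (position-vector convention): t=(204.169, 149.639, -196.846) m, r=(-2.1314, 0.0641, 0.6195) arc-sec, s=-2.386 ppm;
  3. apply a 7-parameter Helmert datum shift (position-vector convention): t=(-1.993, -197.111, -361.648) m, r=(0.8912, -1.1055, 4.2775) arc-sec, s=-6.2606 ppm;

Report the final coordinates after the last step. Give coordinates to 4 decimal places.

start: φ=-39.813734°, λ=141.665185°, h=1421.569 m
→ ECEF (a=6378206.400, f=1/294.978698214): X=-3849202.6782, Y=3043716.6426, Z=-4062833.6095
→ Helmert 7p (PV): X=-3848999.7292, Y=3043805.4761, Z=-4063051.0170
→ Helmert 7p (PV): X=-3849018.9706, Y=3043527.0443, Z=-4063394.7058

X=-3849018.9706 m, Y=3043527.0443 m, Z=-4063394.7058 m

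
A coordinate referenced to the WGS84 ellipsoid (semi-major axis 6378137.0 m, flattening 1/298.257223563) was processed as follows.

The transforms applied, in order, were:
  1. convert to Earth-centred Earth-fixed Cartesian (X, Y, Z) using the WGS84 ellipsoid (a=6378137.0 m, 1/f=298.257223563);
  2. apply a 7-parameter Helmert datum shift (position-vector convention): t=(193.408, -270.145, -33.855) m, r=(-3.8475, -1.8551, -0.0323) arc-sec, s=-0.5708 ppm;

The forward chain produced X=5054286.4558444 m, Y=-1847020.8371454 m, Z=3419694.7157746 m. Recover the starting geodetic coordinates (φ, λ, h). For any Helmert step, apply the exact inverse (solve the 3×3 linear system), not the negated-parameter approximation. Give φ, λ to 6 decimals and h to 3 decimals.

start: X=5054286.4558, Y=-1847020.8371, Z=3419694.7158 m
→ Helmert⁻¹: X=5054126.9775, Y=-1846814.7423, Z=3419650.6180
→ geod (Bowring, a=6378137.000): φ=32.61061600°, λ=-20.07267100°, h=3688.7930 m

φ=32.610616°, λ=-20.072671°, h=3688.793 m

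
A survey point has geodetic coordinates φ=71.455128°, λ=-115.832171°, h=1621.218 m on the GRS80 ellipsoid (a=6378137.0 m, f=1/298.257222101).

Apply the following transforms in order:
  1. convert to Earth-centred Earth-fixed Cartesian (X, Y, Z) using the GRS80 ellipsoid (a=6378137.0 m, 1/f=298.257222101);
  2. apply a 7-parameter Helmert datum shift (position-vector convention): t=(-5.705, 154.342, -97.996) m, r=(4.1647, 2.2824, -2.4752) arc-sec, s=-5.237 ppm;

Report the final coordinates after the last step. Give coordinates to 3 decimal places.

start: φ=71.455128°, λ=-115.832171°, h=1621.218 m
→ ECEF (a=6378137.000, f=1/298.257222101): X=-886809.0064, Y=-1831826.9414, Z=6026160.8882
→ Helmert 7p (PV): X=-886765.3677, Y=-1831774.0381, Z=6026004.1597

X=-886765.368 m, Y=-1831774.038 m, Z=6026004.160 m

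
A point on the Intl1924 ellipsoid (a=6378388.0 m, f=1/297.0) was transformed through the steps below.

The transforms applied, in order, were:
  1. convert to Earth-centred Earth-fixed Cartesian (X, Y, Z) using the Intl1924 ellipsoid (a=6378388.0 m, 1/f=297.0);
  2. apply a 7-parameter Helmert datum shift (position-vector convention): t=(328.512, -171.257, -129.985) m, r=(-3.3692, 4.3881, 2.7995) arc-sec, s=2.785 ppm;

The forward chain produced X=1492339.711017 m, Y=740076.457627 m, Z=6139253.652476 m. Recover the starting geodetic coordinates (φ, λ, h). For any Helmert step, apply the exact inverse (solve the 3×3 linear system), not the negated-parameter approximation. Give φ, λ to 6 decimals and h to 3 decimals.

φ=74.920400°, λ=26.386017°, h=2901.980 m

start: X=1492339.7110, Y=740076.4576, Z=6139253.6525 m
→ Helmert⁻¹: X=1491886.4785, Y=740125.1214, Z=6139410.3674
→ geod (Bowring, a=6378388.000): φ=74.92040000°, λ=26.38601700°, h=2901.9800 m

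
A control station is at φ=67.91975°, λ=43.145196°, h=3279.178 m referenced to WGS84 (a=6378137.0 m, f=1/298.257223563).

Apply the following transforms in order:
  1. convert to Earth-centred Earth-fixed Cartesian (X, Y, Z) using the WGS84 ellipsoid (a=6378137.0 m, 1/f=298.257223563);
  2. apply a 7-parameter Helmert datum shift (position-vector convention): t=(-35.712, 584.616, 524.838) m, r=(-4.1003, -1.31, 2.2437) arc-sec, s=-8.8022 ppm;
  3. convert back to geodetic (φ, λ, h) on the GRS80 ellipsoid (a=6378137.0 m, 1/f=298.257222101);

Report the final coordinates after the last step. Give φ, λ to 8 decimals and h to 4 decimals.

start: φ=67.919750°, λ=43.145196°, h=3279.178 m
→ ECEF (a=6378137.000, f=1/298.257223563): X=1755273.4661, Y=1645154.8457, Z=5890772.8850
→ Helmert 7p (PV): X=1755166.9961, Y=1645861.1745, Z=5891224.3155
→ geod (Bowring, a=6378137.000): φ=67.91790430°, λ=43.15920158°, h=3849.8994 m

φ=67.91790430°, λ=43.15920158°, h=3849.8994 m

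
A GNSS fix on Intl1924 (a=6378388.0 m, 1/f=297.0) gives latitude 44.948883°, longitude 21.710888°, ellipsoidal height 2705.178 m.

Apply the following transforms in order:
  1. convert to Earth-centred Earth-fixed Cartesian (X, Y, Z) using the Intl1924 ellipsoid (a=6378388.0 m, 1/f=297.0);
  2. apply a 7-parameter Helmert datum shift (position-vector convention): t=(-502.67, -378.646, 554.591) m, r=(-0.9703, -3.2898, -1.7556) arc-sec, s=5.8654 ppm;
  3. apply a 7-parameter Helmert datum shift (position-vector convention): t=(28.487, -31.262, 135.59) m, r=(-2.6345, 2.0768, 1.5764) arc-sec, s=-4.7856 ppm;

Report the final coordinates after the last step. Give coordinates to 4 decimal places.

start: φ=44.948883°, λ=21.710888°, h=2705.178 m
→ ECEF (a=6378388.000, f=1/297.0): X=4202827.3973, Y=1673433.3724, Z=4485321.3987
→ Helmert 7p (PV): X=4202292.0833, Y=1673049.8694, Z=4485961.4588
→ Helmert 7p (PV): X=4202332.8406, Y=1673100.0134, Z=4486011.9009

X=4202332.8406 m, Y=1673100.0134 m, Z=4486011.9009 m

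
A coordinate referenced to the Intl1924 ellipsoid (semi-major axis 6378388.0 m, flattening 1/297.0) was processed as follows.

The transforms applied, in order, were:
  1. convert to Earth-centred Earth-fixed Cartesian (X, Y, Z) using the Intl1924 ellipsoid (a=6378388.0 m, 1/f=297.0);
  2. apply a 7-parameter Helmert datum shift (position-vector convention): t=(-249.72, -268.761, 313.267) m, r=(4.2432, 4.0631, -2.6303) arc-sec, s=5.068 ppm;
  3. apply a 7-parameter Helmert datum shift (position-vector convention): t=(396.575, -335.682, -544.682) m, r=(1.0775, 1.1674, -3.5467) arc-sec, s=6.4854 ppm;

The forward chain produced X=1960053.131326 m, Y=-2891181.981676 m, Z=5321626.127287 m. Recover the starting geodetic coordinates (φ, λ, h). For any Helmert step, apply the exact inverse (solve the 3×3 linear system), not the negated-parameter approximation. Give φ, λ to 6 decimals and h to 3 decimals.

φ=56.904849°, λ=-55.860296°, h=2014.452 m

start: X=1960053.1313, Y=-2891181.9817, Z=5321626.1273 m
→ Helmert⁻¹: X=1959663.4317, Y=-2890766.0530, Z=5322162.4852
→ Helmert⁻¹: X=1959835.2432, Y=-2890348.1707, Z=5321920.3121
→ geod (Bowring, a=6378388.000): φ=56.90484900°, λ=-55.86029600°, h=2014.4520 m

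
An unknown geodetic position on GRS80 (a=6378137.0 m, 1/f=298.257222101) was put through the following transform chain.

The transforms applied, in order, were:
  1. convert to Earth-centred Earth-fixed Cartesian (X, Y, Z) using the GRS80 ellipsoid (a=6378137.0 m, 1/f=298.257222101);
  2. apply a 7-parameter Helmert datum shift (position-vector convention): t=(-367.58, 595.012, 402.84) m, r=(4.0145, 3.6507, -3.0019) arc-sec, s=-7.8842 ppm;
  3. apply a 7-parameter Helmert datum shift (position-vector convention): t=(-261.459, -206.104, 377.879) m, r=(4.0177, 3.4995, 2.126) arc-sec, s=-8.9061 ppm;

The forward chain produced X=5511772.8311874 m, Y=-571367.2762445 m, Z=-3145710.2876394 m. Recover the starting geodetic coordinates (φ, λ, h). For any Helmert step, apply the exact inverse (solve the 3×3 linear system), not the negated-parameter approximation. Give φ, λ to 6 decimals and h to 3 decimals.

start: X=5511772.8312, Y=-571367.2762, Z=-3145710.2876 m
→ Helmert⁻¹: X=5512130.8685, Y=-571284.3525, Z=-3146011.5395
→ Helmert⁻¹: X=5512605.9203, Y=-571864.8816, Z=-3146330.4884
→ geod (Bowring, a=6378137.000): φ=-29.74932300°, λ=-5.92254600°, h=104.5180 m

φ=-29.749323°, λ=-5.922546°, h=104.518 m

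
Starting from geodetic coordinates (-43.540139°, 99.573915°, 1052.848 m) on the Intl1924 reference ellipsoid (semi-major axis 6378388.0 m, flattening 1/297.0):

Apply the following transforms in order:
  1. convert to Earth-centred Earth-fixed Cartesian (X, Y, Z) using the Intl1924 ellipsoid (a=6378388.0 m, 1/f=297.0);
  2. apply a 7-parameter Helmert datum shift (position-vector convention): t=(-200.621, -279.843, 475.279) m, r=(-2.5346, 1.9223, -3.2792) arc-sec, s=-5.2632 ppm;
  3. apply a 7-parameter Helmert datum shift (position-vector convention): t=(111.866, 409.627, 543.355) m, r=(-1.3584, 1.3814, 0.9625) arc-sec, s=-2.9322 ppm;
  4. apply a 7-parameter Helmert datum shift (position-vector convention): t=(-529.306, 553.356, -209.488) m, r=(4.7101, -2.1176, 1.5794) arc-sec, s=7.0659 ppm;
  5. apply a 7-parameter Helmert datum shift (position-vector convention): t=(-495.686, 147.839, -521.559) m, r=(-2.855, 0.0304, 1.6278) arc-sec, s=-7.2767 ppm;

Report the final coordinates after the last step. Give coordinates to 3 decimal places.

start: φ=-43.540139°, λ=99.573915°, h=1052.848 m
→ ECEF (a=6378388.000, f=1/297.0): X=-770359.8939, Y=4567285.7304, Z=-4371997.7620
→ Helmert 7p (PV): X=-770524.5949, Y=4566940.3727, Z=-4371548.4158
→ Helmert 7p (PV): X=-770461.0575, Y=4567304.2234, Z=-4371017.1586
→ Helmert 7p (PV): X=-770985.9053, Y=4567983.7657, Z=-4371161.1457
→ Helmert 7p (PV): X=-771512.6746, Y=4568031.7778, Z=-4371714.0104

X=-771512.675 m, Y=4568031.778 m, Z=-4371714.010 m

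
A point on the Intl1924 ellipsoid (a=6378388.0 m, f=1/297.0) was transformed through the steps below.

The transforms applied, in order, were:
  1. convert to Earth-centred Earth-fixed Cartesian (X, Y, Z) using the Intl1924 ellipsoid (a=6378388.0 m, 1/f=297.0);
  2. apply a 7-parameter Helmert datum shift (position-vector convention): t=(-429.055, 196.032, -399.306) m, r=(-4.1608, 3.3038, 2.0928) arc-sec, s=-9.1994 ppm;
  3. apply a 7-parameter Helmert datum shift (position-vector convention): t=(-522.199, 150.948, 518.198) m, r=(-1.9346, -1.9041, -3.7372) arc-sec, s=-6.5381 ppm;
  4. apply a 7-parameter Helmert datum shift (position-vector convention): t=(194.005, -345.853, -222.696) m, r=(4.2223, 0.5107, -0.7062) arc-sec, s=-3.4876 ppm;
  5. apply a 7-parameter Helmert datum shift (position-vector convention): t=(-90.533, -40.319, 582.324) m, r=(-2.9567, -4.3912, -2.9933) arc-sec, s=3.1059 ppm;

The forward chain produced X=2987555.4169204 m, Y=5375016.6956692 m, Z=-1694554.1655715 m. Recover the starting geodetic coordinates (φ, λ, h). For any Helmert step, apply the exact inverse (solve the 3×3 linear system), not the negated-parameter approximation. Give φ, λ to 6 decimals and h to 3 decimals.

start: X=2987555.4169, Y=5375016.6957, Z=-1694554.1656 m
→ Helmert⁻¹: X=2987522.5798, Y=5375107.9737, Z=-1695117.7770
→ Helmert⁻¹: X=2987324.7860, Y=5375448.1048, Z=-1695003.6327
→ Helmert⁻¹: X=2987753.4742, Y=5375402.3373, Z=-1695510.0802
→ Helmert⁻¹: X=2988291.7061, Y=5375259.6259, Z=-1694970.0736
→ geod (Bowring, a=6378388.000): φ=-15.50755500°, λ=60.92881200°, h=2494.6740 m

φ=-15.507555°, λ=60.928812°, h=2494.674 m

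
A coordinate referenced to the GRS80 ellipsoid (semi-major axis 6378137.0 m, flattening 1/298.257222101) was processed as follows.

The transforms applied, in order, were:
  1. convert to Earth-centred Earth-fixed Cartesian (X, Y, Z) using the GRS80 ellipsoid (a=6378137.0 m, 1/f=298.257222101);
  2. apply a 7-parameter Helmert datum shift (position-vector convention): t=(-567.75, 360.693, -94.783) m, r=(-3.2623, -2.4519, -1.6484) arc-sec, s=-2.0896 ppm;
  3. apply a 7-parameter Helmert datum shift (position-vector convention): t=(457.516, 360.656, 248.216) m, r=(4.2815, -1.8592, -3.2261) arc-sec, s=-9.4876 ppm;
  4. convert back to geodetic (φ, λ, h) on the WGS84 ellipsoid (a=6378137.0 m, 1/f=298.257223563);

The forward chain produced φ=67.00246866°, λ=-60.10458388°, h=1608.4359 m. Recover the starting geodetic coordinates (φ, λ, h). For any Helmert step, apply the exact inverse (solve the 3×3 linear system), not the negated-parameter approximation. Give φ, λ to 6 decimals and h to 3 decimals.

φ=66.995966°, λ=-60.106520°, h=1806.581 m

start: φ=67.002469°, λ=-60.104584°, h=1608.436 m
→ ECEF (a=6378137.000, f=1/298.257223563): X=1245851.5667, Y=-2167003.4483, Z=5850001.5099
→ Helmert⁻¹: X=1245492.4920, Y=-2167243.7605, Z=5849842.5542
→ Helmert⁻¹: X=1246149.7079, Y=-2167691.5466, Z=5849900.4637
→ geod (Bowring, a=6378137.000): φ=66.99596600°, λ=-60.10652000°, h=1806.5810 m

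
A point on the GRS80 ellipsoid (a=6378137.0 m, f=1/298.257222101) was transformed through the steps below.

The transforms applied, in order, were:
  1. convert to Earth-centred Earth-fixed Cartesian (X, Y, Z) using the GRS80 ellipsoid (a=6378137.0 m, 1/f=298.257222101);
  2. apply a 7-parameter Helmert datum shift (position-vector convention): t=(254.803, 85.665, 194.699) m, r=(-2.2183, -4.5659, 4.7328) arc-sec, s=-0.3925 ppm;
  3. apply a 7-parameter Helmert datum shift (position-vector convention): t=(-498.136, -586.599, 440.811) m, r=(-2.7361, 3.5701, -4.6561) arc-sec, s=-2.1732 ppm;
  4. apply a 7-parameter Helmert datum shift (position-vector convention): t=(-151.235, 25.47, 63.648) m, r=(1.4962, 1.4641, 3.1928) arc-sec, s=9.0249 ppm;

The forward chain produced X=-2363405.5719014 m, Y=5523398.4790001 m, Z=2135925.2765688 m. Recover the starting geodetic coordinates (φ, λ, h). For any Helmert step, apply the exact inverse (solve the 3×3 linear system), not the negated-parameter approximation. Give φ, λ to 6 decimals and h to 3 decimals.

φ=19.687412°, λ=113.159611°, h=451.908 m

start: X=-2363405.5719, Y=5523398.4790, Z=2135925.2766 m
→ Helmert⁻¹: X=-2363162.6721, Y=5523375.2338, Z=2135785.5133
→ Helmert⁻¹: X=-2362831.3236, Y=5523892.1745, Z=2135381.7206
→ Helmert⁻¹: X=-2362913.0409, Y=5523839.9309, Z=2135299.5721
→ geod (Bowring, a=6378137.000): φ=19.68741200°, λ=113.15961100°, h=451.9080 m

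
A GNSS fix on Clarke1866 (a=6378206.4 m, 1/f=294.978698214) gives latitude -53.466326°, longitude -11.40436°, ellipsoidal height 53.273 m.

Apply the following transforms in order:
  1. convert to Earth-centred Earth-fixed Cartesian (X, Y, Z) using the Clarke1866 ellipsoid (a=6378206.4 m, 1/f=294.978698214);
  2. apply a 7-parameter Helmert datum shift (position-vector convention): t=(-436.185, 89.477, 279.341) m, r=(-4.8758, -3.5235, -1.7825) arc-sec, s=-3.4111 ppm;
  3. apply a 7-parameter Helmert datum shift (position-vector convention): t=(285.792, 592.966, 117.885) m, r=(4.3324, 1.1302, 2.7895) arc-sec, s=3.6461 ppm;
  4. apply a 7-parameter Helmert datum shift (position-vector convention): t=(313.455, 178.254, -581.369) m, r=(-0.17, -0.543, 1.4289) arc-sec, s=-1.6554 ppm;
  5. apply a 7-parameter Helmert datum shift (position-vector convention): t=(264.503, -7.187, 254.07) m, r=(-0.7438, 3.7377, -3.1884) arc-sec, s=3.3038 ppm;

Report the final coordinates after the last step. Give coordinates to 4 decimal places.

X=3730551.7428 m, Y=-751621.0640 m, Z=-5101395.8587 m

start: φ=-53.466326°, λ=-11.404360°, h=53.273 m
→ ECEF (a=6378206.400, f=1/294.978698214): X=3730139.7108, Y=-752423.4934, Z=-5101446.9926
→ Helmert 7p (PV): X=3729771.4443, Y=-752484.2752, Z=-5101068.7444
→ Helmert 7p (PV): X=3730053.0613, Y=-751736.4681, Z=-5101005.7005
→ Helmert 7p (PV): X=3730378.9778, Y=-751535.3339, Z=-5101568.1862
→ Helmert 7p (PV): X=3730551.7428, Y=-751621.0640, Z=-5101395.8587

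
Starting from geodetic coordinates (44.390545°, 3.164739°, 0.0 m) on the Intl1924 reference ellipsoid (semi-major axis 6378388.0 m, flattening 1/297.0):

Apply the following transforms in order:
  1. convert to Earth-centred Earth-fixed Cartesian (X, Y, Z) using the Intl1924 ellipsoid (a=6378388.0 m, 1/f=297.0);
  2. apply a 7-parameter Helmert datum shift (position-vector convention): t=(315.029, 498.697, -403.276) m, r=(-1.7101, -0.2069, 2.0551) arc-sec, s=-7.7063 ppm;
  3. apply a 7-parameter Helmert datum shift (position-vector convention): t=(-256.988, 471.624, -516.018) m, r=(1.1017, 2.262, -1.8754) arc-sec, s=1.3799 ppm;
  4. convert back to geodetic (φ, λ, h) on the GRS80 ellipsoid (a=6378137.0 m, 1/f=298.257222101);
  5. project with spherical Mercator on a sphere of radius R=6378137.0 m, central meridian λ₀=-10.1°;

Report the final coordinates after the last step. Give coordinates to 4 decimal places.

E=1477993.4050 m, N=5524831.6450 m

start: φ=44.390545°, λ=3.164739°, h=0.000 m
→ ECEF (a=6378388.000, f=1/297.0): X=4558473.6758, Y=252044.1943, Z=4439284.0611
→ Helmert 7p (PV): X=4558746.6117, Y=252623.1714, Z=4438849.0575
→ Helmert 7p (PV): X=4558546.8899, Y=253029.9862, Z=4438290.5205
→ geod (Bowring, a=6378137.000): φ=44.38252976°, λ=3.17704066°, h=-397.3971 m
→ merc (R=6378137.0, λ₀=-10.1°): E=1477993.4050, N=5524831.6450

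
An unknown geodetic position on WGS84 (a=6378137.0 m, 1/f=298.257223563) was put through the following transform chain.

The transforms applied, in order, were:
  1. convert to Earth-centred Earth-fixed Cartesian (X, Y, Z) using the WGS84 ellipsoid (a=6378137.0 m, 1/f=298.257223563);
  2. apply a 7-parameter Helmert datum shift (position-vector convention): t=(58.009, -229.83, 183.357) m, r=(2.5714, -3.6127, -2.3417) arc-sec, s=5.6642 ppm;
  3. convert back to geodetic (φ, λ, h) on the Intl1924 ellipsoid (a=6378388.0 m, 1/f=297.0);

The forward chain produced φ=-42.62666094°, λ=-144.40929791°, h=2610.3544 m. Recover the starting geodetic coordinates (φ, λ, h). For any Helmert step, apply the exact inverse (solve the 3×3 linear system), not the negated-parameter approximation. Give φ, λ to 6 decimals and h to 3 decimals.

start: φ=-42.626661°, λ=-144.409298°, h=2610.354 m
→ ECEF (a=6378388.000, f=1/297.0): X=-3823868.0464, Y=-2736682.1554, Z=-4298920.1894
→ Helmert⁻¹: X=-3823948.6245, Y=-2736533.8317, Z=-4298978.1046
→ geod (Bowring, a=6378137.000): φ=-42.62635200°, λ=-144.41133900°, h=2843.4480 m

φ=-42.626352°, λ=-144.411339°, h=2843.448 m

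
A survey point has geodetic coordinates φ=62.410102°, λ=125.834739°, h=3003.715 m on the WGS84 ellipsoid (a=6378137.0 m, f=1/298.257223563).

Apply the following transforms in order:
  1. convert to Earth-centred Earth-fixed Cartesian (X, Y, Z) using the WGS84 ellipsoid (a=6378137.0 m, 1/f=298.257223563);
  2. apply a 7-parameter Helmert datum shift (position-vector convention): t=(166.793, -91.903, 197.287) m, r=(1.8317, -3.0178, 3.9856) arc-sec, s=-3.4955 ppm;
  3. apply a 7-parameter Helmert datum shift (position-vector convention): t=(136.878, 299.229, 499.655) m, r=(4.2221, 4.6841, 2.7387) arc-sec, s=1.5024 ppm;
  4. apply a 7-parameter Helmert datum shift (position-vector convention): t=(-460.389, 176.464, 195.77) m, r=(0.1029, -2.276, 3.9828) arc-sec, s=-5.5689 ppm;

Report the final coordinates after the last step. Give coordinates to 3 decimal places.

X=-1735063.508 m, Y=2402365.924 m, Z=5633406.853 m

start: φ=62.410102°, λ=125.834739°, h=3003.715 m
→ ECEF (a=6378137.000, f=1/298.257223563): X=-1734778.5572, Y=2402258.4711, Z=5632490.1636
→ Helmert 7p (PV): X=-1734734.5253, Y=2402074.6322, Z=5632663.7140
→ Helmert 7p (PV): X=-1734504.2341, Y=2402239.1400, Z=5633260.3949
→ Helmert 7p (PV): X=-1735063.5079, Y=2402365.9243, Z=5633406.8532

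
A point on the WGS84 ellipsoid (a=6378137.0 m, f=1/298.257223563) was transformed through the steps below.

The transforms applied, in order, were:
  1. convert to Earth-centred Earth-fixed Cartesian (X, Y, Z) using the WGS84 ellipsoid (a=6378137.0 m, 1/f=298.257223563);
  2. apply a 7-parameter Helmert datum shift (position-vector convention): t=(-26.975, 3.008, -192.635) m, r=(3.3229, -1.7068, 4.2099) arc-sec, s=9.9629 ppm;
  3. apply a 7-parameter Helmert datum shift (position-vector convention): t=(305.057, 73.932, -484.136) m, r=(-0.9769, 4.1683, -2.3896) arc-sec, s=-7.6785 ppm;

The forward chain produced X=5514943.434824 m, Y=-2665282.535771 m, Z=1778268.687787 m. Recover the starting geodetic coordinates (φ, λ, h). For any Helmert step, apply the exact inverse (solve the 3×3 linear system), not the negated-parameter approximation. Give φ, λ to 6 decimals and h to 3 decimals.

φ=16.299655°, λ=-25.795925°, h=1632.669 m

start: X=5514943.4348, Y=-2665282.5358, Z=1778268.6878 m
→ Helmert⁻¹: X=5514675.6522, Y=-2665321.4707, Z=1778865.3020
→ Helmert⁻¹: X=5514608.0056, Y=-2665381.8186, Z=1779037.5192
→ geod (Bowring, a=6378137.000): φ=16.29965500°, λ=-25.79592500°, h=1632.6690 m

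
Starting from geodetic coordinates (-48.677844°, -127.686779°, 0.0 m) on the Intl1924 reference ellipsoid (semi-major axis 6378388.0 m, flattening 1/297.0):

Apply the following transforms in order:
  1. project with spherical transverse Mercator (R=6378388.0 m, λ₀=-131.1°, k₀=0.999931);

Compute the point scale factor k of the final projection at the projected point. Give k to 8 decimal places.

start: φ=-48.677844°, λ=-127.686779°, h=0.000 m
→ into tm (λ₀=-131.1°): φ=-48.67784400°, λ−λ₀=3.41322100°
scale k = 1.00070455

1.00070455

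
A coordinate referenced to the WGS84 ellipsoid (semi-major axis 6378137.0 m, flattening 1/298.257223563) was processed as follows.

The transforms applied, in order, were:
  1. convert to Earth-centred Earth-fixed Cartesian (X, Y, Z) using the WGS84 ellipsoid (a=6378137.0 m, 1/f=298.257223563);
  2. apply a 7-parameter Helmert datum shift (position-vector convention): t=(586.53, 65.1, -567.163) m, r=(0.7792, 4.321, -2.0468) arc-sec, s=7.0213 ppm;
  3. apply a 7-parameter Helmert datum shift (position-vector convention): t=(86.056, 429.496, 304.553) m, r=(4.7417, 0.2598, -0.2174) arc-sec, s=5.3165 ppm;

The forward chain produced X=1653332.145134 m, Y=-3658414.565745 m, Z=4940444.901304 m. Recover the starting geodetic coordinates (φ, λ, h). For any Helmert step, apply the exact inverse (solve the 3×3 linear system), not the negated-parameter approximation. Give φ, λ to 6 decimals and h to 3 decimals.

start: X=1653332.1451, Y=-3658414.5657, Z=4940444.9013 m
→ Helmert⁻¹: X=1653234.9335, Y=-3658709.2998, Z=4940200.2744
→ Helmert⁻¹: X=1652569.6024, Y=-3658713.6472, Z=4940781.1878
→ geod (Bowring, a=6378137.000): φ=51.09269200°, λ=-65.69223400°, h=968.3820 m

φ=51.092692°, λ=-65.692234°, h=968.382 m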